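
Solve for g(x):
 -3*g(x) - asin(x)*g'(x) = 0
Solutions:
 g(x) = C1*exp(-3*Integral(1/asin(x), x))


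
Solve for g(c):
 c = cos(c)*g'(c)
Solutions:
 g(c) = C1 + Integral(c/cos(c), c)


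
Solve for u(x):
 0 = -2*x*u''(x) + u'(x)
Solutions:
 u(x) = C1 + C2*x^(3/2)


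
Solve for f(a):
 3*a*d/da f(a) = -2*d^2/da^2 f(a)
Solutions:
 f(a) = C1 + C2*erf(sqrt(3)*a/2)


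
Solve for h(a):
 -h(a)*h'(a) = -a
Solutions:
 h(a) = -sqrt(C1 + a^2)
 h(a) = sqrt(C1 + a^2)


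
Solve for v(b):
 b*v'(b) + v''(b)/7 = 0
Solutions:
 v(b) = C1 + C2*erf(sqrt(14)*b/2)


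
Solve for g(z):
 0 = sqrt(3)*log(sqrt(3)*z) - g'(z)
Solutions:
 g(z) = C1 + sqrt(3)*z*log(z) - sqrt(3)*z + sqrt(3)*z*log(3)/2


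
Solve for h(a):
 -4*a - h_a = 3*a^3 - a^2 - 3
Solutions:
 h(a) = C1 - 3*a^4/4 + a^3/3 - 2*a^2 + 3*a


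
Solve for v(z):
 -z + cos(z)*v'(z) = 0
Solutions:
 v(z) = C1 + Integral(z/cos(z), z)


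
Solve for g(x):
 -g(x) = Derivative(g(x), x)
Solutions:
 g(x) = C1*exp(-x)


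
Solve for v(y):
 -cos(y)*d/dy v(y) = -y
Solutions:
 v(y) = C1 + Integral(y/cos(y), y)


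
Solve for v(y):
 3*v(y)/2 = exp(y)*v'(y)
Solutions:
 v(y) = C1*exp(-3*exp(-y)/2)


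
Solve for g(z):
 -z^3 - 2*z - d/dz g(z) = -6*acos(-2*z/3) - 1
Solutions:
 g(z) = C1 - z^4/4 - z^2 + 6*z*acos(-2*z/3) + z + 3*sqrt(9 - 4*z^2)


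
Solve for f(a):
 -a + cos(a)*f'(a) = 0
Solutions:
 f(a) = C1 + Integral(a/cos(a), a)


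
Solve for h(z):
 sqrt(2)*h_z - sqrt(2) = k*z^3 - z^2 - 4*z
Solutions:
 h(z) = C1 + sqrt(2)*k*z^4/8 - sqrt(2)*z^3/6 - sqrt(2)*z^2 + z


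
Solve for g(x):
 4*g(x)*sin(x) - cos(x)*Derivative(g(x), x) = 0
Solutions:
 g(x) = C1/cos(x)^4


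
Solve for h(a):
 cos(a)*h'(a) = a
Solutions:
 h(a) = C1 + Integral(a/cos(a), a)


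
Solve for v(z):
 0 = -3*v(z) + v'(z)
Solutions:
 v(z) = C1*exp(3*z)


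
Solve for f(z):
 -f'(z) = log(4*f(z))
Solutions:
 Integral(1/(log(_y) + 2*log(2)), (_y, f(z))) = C1 - z


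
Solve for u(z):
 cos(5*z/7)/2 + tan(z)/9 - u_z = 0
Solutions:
 u(z) = C1 - log(cos(z))/9 + 7*sin(5*z/7)/10


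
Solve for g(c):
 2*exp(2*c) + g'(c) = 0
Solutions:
 g(c) = C1 - exp(2*c)


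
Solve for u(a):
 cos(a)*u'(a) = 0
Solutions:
 u(a) = C1


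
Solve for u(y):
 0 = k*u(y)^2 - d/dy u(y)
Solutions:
 u(y) = -1/(C1 + k*y)


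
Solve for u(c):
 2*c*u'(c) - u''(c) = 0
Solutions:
 u(c) = C1 + C2*erfi(c)


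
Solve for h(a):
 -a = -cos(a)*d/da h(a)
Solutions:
 h(a) = C1 + Integral(a/cos(a), a)


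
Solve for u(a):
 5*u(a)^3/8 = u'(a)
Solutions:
 u(a) = -2*sqrt(-1/(C1 + 5*a))
 u(a) = 2*sqrt(-1/(C1 + 5*a))


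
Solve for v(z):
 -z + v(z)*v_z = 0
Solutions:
 v(z) = -sqrt(C1 + z^2)
 v(z) = sqrt(C1 + z^2)


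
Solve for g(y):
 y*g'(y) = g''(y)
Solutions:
 g(y) = C1 + C2*erfi(sqrt(2)*y/2)


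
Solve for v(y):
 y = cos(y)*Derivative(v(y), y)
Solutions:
 v(y) = C1 + Integral(y/cos(y), y)


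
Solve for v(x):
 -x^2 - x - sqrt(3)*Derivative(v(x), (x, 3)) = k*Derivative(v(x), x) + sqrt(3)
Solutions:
 v(x) = C1 + C2*exp(-3^(3/4)*x*sqrt(-k)/3) + C3*exp(3^(3/4)*x*sqrt(-k)/3) - x^3/(3*k) - x^2/(2*k) - sqrt(3)*x/k + 2*sqrt(3)*x/k^2


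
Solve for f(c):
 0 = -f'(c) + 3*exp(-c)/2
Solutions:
 f(c) = C1 - 3*exp(-c)/2


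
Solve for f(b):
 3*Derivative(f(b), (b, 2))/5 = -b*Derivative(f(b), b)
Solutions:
 f(b) = C1 + C2*erf(sqrt(30)*b/6)


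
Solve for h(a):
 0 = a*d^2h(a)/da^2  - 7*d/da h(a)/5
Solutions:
 h(a) = C1 + C2*a^(12/5)


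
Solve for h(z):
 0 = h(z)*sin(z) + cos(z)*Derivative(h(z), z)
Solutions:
 h(z) = C1*cos(z)


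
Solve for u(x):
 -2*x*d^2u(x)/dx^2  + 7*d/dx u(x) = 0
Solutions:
 u(x) = C1 + C2*x^(9/2)


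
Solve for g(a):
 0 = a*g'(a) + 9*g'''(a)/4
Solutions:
 g(a) = C1 + Integral(C2*airyai(-2^(2/3)*3^(1/3)*a/3) + C3*airybi(-2^(2/3)*3^(1/3)*a/3), a)


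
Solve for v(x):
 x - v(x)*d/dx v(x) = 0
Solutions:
 v(x) = -sqrt(C1 + x^2)
 v(x) = sqrt(C1 + x^2)


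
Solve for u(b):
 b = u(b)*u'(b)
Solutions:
 u(b) = -sqrt(C1 + b^2)
 u(b) = sqrt(C1 + b^2)


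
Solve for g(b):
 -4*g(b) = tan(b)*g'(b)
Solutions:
 g(b) = C1/sin(b)^4


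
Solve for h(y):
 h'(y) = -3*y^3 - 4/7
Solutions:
 h(y) = C1 - 3*y^4/4 - 4*y/7


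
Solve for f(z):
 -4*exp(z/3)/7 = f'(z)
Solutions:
 f(z) = C1 - 12*exp(z/3)/7


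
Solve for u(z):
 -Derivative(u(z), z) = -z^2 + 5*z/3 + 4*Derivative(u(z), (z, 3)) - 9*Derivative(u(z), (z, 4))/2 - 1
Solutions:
 u(z) = C1 + C2*exp(z*(-(351*sqrt(57) + 2699)^(1/3) - 64/(351*sqrt(57) + 2699)^(1/3) + 16)/54)*sin(sqrt(3)*z*(-(351*sqrt(57) + 2699)^(1/3) + 64/(351*sqrt(57) + 2699)^(1/3))/54) + C3*exp(z*(-(351*sqrt(57) + 2699)^(1/3) - 64/(351*sqrt(57) + 2699)^(1/3) + 16)/54)*cos(sqrt(3)*z*(-(351*sqrt(57) + 2699)^(1/3) + 64/(351*sqrt(57) + 2699)^(1/3))/54) + C4*exp(z*(64/(351*sqrt(57) + 2699)^(1/3) + 8 + (351*sqrt(57) + 2699)^(1/3))/27) + z^3/3 - 5*z^2/6 - 7*z


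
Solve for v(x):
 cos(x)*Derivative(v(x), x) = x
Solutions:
 v(x) = C1 + Integral(x/cos(x), x)


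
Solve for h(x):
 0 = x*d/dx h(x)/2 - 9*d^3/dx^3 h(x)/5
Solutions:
 h(x) = C1 + Integral(C2*airyai(60^(1/3)*x/6) + C3*airybi(60^(1/3)*x/6), x)


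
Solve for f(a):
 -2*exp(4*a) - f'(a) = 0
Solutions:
 f(a) = C1 - exp(4*a)/2


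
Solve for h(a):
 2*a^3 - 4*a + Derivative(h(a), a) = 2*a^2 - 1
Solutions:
 h(a) = C1 - a^4/2 + 2*a^3/3 + 2*a^2 - a


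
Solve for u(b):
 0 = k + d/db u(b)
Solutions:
 u(b) = C1 - b*k


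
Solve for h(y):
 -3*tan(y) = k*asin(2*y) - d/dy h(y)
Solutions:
 h(y) = C1 + k*(y*asin(2*y) + sqrt(1 - 4*y^2)/2) - 3*log(cos(y))


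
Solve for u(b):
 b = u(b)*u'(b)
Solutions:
 u(b) = -sqrt(C1 + b^2)
 u(b) = sqrt(C1 + b^2)


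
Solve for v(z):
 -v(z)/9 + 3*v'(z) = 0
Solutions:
 v(z) = C1*exp(z/27)


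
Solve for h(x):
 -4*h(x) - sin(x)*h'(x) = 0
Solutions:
 h(x) = C1*(cos(x)^2 + 2*cos(x) + 1)/(cos(x)^2 - 2*cos(x) + 1)


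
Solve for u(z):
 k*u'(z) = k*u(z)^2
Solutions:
 u(z) = -1/(C1 + z)


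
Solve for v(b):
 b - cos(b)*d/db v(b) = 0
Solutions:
 v(b) = C1 + Integral(b/cos(b), b)


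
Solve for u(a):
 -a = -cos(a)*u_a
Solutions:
 u(a) = C1 + Integral(a/cos(a), a)


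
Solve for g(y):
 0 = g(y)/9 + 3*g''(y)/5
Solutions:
 g(y) = C1*sin(sqrt(15)*y/9) + C2*cos(sqrt(15)*y/9)


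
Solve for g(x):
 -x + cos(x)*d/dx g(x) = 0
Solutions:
 g(x) = C1 + Integral(x/cos(x), x)


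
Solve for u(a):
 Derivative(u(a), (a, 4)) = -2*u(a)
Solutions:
 u(a) = (C1*sin(2^(3/4)*a/2) + C2*cos(2^(3/4)*a/2))*exp(-2^(3/4)*a/2) + (C3*sin(2^(3/4)*a/2) + C4*cos(2^(3/4)*a/2))*exp(2^(3/4)*a/2)


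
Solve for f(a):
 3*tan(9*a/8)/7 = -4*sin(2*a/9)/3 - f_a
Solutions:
 f(a) = C1 + 8*log(cos(9*a/8))/21 + 6*cos(2*a/9)


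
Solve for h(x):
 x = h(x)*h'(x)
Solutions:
 h(x) = -sqrt(C1 + x^2)
 h(x) = sqrt(C1 + x^2)


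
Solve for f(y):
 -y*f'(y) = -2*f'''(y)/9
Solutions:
 f(y) = C1 + Integral(C2*airyai(6^(2/3)*y/2) + C3*airybi(6^(2/3)*y/2), y)


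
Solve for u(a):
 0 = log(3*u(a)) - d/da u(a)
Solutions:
 -Integral(1/(log(_y) + log(3)), (_y, u(a))) = C1 - a


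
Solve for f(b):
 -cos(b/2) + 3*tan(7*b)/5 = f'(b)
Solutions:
 f(b) = C1 - 3*log(cos(7*b))/35 - 2*sin(b/2)


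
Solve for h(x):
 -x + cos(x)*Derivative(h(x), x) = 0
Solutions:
 h(x) = C1 + Integral(x/cos(x), x)


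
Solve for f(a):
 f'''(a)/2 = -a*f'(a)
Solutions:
 f(a) = C1 + Integral(C2*airyai(-2^(1/3)*a) + C3*airybi(-2^(1/3)*a), a)


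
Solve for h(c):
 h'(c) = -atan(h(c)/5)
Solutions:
 Integral(1/atan(_y/5), (_y, h(c))) = C1 - c


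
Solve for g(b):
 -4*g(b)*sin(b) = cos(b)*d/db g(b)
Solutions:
 g(b) = C1*cos(b)^4


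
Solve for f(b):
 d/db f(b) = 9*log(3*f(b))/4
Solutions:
 -4*Integral(1/(log(_y) + log(3)), (_y, f(b)))/9 = C1 - b


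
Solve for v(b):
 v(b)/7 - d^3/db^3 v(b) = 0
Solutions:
 v(b) = C3*exp(7^(2/3)*b/7) + (C1*sin(sqrt(3)*7^(2/3)*b/14) + C2*cos(sqrt(3)*7^(2/3)*b/14))*exp(-7^(2/3)*b/14)


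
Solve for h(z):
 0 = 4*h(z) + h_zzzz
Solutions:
 h(z) = (C1*sin(z) + C2*cos(z))*exp(-z) + (C3*sin(z) + C4*cos(z))*exp(z)


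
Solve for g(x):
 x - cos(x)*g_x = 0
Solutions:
 g(x) = C1 + Integral(x/cos(x), x)


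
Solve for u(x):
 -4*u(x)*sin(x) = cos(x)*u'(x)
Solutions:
 u(x) = C1*cos(x)^4


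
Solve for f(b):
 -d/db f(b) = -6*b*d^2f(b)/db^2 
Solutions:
 f(b) = C1 + C2*b^(7/6)


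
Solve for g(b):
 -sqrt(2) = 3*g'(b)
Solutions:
 g(b) = C1 - sqrt(2)*b/3


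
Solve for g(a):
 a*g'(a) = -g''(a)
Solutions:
 g(a) = C1 + C2*erf(sqrt(2)*a/2)


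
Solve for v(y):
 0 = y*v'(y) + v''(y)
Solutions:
 v(y) = C1 + C2*erf(sqrt(2)*y/2)


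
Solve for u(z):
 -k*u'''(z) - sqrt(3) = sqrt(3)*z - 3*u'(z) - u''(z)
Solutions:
 u(z) = C1 + C2*exp(z*(1 - sqrt(12*k + 1))/(2*k)) + C3*exp(z*(sqrt(12*k + 1) + 1)/(2*k)) + sqrt(3)*z^2/6 + 2*sqrt(3)*z/9


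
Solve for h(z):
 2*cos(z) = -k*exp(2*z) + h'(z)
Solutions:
 h(z) = C1 + k*exp(2*z)/2 + 2*sin(z)


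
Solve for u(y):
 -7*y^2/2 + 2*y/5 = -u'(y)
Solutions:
 u(y) = C1 + 7*y^3/6 - y^2/5


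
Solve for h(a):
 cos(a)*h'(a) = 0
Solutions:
 h(a) = C1


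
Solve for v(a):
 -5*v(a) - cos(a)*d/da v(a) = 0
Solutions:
 v(a) = C1*sqrt(sin(a) - 1)*(sin(a)^2 - 2*sin(a) + 1)/(sqrt(sin(a) + 1)*(sin(a)^2 + 2*sin(a) + 1))


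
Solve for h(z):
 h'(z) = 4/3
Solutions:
 h(z) = C1 + 4*z/3


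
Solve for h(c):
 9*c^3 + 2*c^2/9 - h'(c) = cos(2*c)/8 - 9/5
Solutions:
 h(c) = C1 + 9*c^4/4 + 2*c^3/27 + 9*c/5 - sin(c)*cos(c)/8


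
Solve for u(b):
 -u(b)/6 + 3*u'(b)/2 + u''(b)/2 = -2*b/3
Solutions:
 u(b) = C1*exp(b*(-9 + sqrt(93))/6) + C2*exp(-b*(9 + sqrt(93))/6) + 4*b + 36


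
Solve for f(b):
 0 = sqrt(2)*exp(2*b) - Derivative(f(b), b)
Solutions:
 f(b) = C1 + sqrt(2)*exp(2*b)/2


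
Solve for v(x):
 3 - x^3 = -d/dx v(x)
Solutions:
 v(x) = C1 + x^4/4 - 3*x


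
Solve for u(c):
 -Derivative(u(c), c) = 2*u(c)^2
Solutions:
 u(c) = 1/(C1 + 2*c)


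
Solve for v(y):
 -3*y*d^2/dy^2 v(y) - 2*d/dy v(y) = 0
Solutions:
 v(y) = C1 + C2*y^(1/3)


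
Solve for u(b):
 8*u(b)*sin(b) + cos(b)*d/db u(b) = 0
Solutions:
 u(b) = C1*cos(b)^8


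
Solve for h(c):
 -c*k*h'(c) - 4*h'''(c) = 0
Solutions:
 h(c) = C1 + Integral(C2*airyai(2^(1/3)*c*(-k)^(1/3)/2) + C3*airybi(2^(1/3)*c*(-k)^(1/3)/2), c)


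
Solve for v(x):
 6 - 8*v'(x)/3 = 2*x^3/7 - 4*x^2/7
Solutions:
 v(x) = C1 - 3*x^4/112 + x^3/14 + 9*x/4


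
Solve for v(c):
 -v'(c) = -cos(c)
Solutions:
 v(c) = C1 + sin(c)


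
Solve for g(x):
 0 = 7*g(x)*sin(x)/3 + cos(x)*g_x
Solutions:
 g(x) = C1*cos(x)^(7/3)


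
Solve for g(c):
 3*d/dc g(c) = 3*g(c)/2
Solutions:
 g(c) = C1*exp(c/2)


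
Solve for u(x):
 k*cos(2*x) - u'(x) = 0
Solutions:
 u(x) = C1 + k*sin(2*x)/2


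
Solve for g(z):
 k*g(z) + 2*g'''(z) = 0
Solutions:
 g(z) = C1*exp(2^(2/3)*z*(-k)^(1/3)/2) + C2*exp(2^(2/3)*z*(-k)^(1/3)*(-1 + sqrt(3)*I)/4) + C3*exp(-2^(2/3)*z*(-k)^(1/3)*(1 + sqrt(3)*I)/4)


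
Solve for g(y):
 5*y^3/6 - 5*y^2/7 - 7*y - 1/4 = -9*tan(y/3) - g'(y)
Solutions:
 g(y) = C1 - 5*y^4/24 + 5*y^3/21 + 7*y^2/2 + y/4 + 27*log(cos(y/3))


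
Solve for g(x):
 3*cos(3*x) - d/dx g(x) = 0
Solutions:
 g(x) = C1 + sin(3*x)


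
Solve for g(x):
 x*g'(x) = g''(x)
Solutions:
 g(x) = C1 + C2*erfi(sqrt(2)*x/2)


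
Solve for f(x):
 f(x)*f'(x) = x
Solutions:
 f(x) = -sqrt(C1 + x^2)
 f(x) = sqrt(C1 + x^2)


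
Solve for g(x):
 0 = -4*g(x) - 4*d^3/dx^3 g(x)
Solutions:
 g(x) = C3*exp(-x) + (C1*sin(sqrt(3)*x/2) + C2*cos(sqrt(3)*x/2))*exp(x/2)


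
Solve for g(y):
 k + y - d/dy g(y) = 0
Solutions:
 g(y) = C1 + k*y + y^2/2


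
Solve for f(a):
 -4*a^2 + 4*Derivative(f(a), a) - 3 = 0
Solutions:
 f(a) = C1 + a^3/3 + 3*a/4


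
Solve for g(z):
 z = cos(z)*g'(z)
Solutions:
 g(z) = C1 + Integral(z/cos(z), z)


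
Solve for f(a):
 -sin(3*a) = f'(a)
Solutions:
 f(a) = C1 + cos(3*a)/3


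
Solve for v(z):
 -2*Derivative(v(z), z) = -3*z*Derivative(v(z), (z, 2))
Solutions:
 v(z) = C1 + C2*z^(5/3)


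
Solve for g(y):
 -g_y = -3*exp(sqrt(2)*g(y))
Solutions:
 g(y) = sqrt(2)*(2*log(-1/(C1 + 3*y)) - log(2))/4


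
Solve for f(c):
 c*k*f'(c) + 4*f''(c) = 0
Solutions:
 f(c) = Piecewise((-sqrt(2)*sqrt(pi)*C1*erf(sqrt(2)*c*sqrt(k)/4)/sqrt(k) - C2, (k > 0) | (k < 0)), (-C1*c - C2, True))


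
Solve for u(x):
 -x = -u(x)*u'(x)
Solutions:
 u(x) = -sqrt(C1 + x^2)
 u(x) = sqrt(C1 + x^2)


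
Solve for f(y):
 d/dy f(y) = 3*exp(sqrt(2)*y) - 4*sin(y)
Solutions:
 f(y) = C1 + 3*sqrt(2)*exp(sqrt(2)*y)/2 + 4*cos(y)


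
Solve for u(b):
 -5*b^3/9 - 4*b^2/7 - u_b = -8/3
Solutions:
 u(b) = C1 - 5*b^4/36 - 4*b^3/21 + 8*b/3


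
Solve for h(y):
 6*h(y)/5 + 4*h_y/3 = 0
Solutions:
 h(y) = C1*exp(-9*y/10)


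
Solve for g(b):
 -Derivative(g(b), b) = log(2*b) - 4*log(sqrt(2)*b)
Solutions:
 g(b) = C1 + 3*b*log(b) - 3*b + b*log(2)


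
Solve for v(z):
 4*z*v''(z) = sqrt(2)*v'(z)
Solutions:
 v(z) = C1 + C2*z^(sqrt(2)/4 + 1)


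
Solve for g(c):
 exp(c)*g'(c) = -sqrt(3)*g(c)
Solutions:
 g(c) = C1*exp(sqrt(3)*exp(-c))


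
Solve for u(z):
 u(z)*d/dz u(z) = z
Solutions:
 u(z) = -sqrt(C1 + z^2)
 u(z) = sqrt(C1 + z^2)


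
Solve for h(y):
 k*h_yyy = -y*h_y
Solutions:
 h(y) = C1 + Integral(C2*airyai(y*(-1/k)^(1/3)) + C3*airybi(y*(-1/k)^(1/3)), y)


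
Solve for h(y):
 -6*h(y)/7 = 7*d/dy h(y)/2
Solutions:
 h(y) = C1*exp(-12*y/49)


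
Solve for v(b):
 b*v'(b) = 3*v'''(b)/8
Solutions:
 v(b) = C1 + Integral(C2*airyai(2*3^(2/3)*b/3) + C3*airybi(2*3^(2/3)*b/3), b)


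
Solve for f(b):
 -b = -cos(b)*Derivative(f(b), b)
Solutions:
 f(b) = C1 + Integral(b/cos(b), b)


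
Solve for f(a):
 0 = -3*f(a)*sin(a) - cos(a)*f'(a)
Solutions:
 f(a) = C1*cos(a)^3


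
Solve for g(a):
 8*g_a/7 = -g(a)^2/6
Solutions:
 g(a) = 48/(C1 + 7*a)


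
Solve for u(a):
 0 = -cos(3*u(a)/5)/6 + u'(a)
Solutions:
 -a/6 - 5*log(sin(3*u(a)/5) - 1)/6 + 5*log(sin(3*u(a)/5) + 1)/6 = C1


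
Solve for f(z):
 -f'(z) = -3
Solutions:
 f(z) = C1 + 3*z


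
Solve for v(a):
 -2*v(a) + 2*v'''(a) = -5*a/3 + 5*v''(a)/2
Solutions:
 v(a) = C1*exp(a*(-(24*sqrt(1671) + 989)^(1/3) - 25/(24*sqrt(1671) + 989)^(1/3) + 10)/24)*sin(sqrt(3)*a*(-(24*sqrt(1671) + 989)^(1/3) + 25/(24*sqrt(1671) + 989)^(1/3))/24) + C2*exp(a*(-(24*sqrt(1671) + 989)^(1/3) - 25/(24*sqrt(1671) + 989)^(1/3) + 10)/24)*cos(sqrt(3)*a*(-(24*sqrt(1671) + 989)^(1/3) + 25/(24*sqrt(1671) + 989)^(1/3))/24) + C3*exp(a*(25/(24*sqrt(1671) + 989)^(1/3) + 5 + (24*sqrt(1671) + 989)^(1/3))/12) + 5*a/6


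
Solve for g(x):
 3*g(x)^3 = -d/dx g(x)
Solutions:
 g(x) = -sqrt(2)*sqrt(-1/(C1 - 3*x))/2
 g(x) = sqrt(2)*sqrt(-1/(C1 - 3*x))/2


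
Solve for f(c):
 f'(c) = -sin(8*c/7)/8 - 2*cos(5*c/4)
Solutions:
 f(c) = C1 - 8*sin(5*c/4)/5 + 7*cos(8*c/7)/64


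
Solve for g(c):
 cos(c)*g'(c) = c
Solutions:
 g(c) = C1 + Integral(c/cos(c), c)


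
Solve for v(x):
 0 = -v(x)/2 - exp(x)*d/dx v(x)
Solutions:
 v(x) = C1*exp(exp(-x)/2)


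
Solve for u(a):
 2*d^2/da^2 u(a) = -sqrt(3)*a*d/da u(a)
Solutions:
 u(a) = C1 + C2*erf(3^(1/4)*a/2)


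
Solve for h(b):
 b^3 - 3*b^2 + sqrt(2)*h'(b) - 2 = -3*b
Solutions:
 h(b) = C1 - sqrt(2)*b^4/8 + sqrt(2)*b^3/2 - 3*sqrt(2)*b^2/4 + sqrt(2)*b


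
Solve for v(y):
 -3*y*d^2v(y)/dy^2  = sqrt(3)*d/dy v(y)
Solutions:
 v(y) = C1 + C2*y^(1 - sqrt(3)/3)


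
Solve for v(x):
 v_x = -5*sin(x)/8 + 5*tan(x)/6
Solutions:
 v(x) = C1 - 5*log(cos(x))/6 + 5*cos(x)/8


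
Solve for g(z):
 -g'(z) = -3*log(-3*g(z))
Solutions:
 -Integral(1/(log(-_y) + log(3)), (_y, g(z)))/3 = C1 - z


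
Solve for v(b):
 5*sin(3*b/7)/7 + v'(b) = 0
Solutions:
 v(b) = C1 + 5*cos(3*b/7)/3


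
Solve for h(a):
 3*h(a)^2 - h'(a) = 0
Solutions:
 h(a) = -1/(C1 + 3*a)


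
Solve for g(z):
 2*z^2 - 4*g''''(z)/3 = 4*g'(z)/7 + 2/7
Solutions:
 g(z) = C1 + C4*exp(-3^(1/3)*7^(2/3)*z/7) + 7*z^3/6 - z/2 + (C2*sin(3^(5/6)*7^(2/3)*z/14) + C3*cos(3^(5/6)*7^(2/3)*z/14))*exp(3^(1/3)*7^(2/3)*z/14)


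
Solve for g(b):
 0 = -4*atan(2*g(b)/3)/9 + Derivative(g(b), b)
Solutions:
 Integral(1/atan(2*_y/3), (_y, g(b))) = C1 + 4*b/9


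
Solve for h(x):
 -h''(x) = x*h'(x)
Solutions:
 h(x) = C1 + C2*erf(sqrt(2)*x/2)


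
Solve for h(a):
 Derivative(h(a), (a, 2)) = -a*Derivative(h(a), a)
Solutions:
 h(a) = C1 + C2*erf(sqrt(2)*a/2)


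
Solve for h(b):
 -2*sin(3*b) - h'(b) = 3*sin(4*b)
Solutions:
 h(b) = C1 + 2*cos(3*b)/3 + 3*cos(4*b)/4


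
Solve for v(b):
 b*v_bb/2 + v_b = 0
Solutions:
 v(b) = C1 + C2/b


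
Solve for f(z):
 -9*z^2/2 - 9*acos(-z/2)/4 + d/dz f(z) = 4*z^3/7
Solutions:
 f(z) = C1 + z^4/7 + 3*z^3/2 + 9*z*acos(-z/2)/4 + 9*sqrt(4 - z^2)/4


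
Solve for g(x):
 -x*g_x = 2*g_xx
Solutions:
 g(x) = C1 + C2*erf(x/2)


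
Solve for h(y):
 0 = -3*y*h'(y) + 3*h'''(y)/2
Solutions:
 h(y) = C1 + Integral(C2*airyai(2^(1/3)*y) + C3*airybi(2^(1/3)*y), y)


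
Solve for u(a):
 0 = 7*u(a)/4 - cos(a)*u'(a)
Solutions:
 u(a) = C1*(sin(a) + 1)^(7/8)/(sin(a) - 1)^(7/8)


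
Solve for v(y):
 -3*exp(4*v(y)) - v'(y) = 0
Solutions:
 v(y) = log(-I*(1/(C1 + 12*y))^(1/4))
 v(y) = log(I*(1/(C1 + 12*y))^(1/4))
 v(y) = log(-(1/(C1 + 12*y))^(1/4))
 v(y) = log(1/(C1 + 12*y))/4


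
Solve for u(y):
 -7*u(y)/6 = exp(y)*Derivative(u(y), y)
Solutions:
 u(y) = C1*exp(7*exp(-y)/6)


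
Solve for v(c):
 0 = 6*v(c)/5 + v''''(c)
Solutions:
 v(c) = (C1*sin(10^(3/4)*3^(1/4)*c/10) + C2*cos(10^(3/4)*3^(1/4)*c/10))*exp(-10^(3/4)*3^(1/4)*c/10) + (C3*sin(10^(3/4)*3^(1/4)*c/10) + C4*cos(10^(3/4)*3^(1/4)*c/10))*exp(10^(3/4)*3^(1/4)*c/10)


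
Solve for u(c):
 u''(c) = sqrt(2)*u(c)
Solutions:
 u(c) = C1*exp(-2^(1/4)*c) + C2*exp(2^(1/4)*c)


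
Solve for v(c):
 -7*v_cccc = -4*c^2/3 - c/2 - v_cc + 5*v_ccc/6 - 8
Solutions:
 v(c) = C1 + C2*c + C3*exp(c*(-5 + sqrt(1033))/84) + C4*exp(-c*(5 + sqrt(1033))/84) - c^4/9 - 49*c^3/108 - 3125*c^2/216


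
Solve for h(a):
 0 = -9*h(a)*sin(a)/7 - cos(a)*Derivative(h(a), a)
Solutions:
 h(a) = C1*cos(a)^(9/7)


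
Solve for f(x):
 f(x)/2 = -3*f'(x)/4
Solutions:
 f(x) = C1*exp(-2*x/3)


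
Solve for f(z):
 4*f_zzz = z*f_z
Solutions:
 f(z) = C1 + Integral(C2*airyai(2^(1/3)*z/2) + C3*airybi(2^(1/3)*z/2), z)


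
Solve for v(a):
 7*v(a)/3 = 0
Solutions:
 v(a) = 0


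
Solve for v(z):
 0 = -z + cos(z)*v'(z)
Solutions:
 v(z) = C1 + Integral(z/cos(z), z)


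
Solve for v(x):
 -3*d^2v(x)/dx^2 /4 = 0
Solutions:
 v(x) = C1 + C2*x


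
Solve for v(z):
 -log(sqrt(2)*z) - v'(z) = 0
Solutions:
 v(z) = C1 - z*log(z) - z*log(2)/2 + z


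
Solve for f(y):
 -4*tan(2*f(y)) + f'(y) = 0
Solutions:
 f(y) = -asin(C1*exp(8*y))/2 + pi/2
 f(y) = asin(C1*exp(8*y))/2


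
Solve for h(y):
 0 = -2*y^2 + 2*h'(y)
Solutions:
 h(y) = C1 + y^3/3


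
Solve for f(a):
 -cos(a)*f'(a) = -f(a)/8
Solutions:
 f(a) = C1*(sin(a) + 1)^(1/16)/(sin(a) - 1)^(1/16)


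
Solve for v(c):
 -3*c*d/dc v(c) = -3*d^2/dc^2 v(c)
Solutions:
 v(c) = C1 + C2*erfi(sqrt(2)*c/2)


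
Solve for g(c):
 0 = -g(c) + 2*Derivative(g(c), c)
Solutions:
 g(c) = C1*exp(c/2)


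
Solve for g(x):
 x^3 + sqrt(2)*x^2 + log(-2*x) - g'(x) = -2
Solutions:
 g(x) = C1 + x^4/4 + sqrt(2)*x^3/3 + x*log(-x) + x*(log(2) + 1)


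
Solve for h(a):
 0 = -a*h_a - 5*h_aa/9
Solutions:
 h(a) = C1 + C2*erf(3*sqrt(10)*a/10)


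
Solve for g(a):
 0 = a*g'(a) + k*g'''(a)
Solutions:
 g(a) = C1 + Integral(C2*airyai(a*(-1/k)^(1/3)) + C3*airybi(a*(-1/k)^(1/3)), a)


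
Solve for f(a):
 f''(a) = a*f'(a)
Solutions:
 f(a) = C1 + C2*erfi(sqrt(2)*a/2)


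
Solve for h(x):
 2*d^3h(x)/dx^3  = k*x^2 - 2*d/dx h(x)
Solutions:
 h(x) = C1 + C2*sin(x) + C3*cos(x) + k*x^3/6 - k*x


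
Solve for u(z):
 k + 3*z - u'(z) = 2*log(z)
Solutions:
 u(z) = C1 + k*z + 3*z^2/2 - 2*z*log(z) + 2*z


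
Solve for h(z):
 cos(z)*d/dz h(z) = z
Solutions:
 h(z) = C1 + Integral(z/cos(z), z)


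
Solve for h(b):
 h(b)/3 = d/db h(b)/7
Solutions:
 h(b) = C1*exp(7*b/3)


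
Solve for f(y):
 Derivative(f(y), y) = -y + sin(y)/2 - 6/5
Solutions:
 f(y) = C1 - y^2/2 - 6*y/5 - cos(y)/2


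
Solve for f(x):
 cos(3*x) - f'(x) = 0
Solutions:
 f(x) = C1 + sin(3*x)/3


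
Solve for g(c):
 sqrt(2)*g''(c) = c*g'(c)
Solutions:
 g(c) = C1 + C2*erfi(2^(1/4)*c/2)


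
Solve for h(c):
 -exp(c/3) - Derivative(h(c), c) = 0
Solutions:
 h(c) = C1 - 3*exp(c/3)


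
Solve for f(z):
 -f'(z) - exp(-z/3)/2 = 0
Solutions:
 f(z) = C1 + 3*exp(-z/3)/2


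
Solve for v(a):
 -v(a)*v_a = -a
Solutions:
 v(a) = -sqrt(C1 + a^2)
 v(a) = sqrt(C1 + a^2)


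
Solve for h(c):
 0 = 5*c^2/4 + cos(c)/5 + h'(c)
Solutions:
 h(c) = C1 - 5*c^3/12 - sin(c)/5


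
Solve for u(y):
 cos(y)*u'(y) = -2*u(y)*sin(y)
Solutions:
 u(y) = C1*cos(y)^2


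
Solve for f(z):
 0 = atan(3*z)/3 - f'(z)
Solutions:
 f(z) = C1 + z*atan(3*z)/3 - log(9*z^2 + 1)/18


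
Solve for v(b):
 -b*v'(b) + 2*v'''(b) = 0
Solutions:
 v(b) = C1 + Integral(C2*airyai(2^(2/3)*b/2) + C3*airybi(2^(2/3)*b/2), b)


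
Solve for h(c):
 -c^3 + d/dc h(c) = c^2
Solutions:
 h(c) = C1 + c^4/4 + c^3/3


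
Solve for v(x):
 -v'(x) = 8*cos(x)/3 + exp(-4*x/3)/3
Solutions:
 v(x) = C1 - 8*sin(x)/3 + exp(-4*x/3)/4


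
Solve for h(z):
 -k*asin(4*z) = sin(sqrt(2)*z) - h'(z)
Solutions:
 h(z) = C1 + k*(z*asin(4*z) + sqrt(1 - 16*z^2)/4) - sqrt(2)*cos(sqrt(2)*z)/2


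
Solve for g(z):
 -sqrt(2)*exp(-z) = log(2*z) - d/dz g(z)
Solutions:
 g(z) = C1 + z*log(z) + z*(-1 + log(2)) - sqrt(2)*exp(-z)


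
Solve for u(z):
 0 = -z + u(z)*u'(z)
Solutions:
 u(z) = -sqrt(C1 + z^2)
 u(z) = sqrt(C1 + z^2)


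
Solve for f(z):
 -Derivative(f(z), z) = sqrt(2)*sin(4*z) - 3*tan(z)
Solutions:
 f(z) = C1 - 3*log(cos(z)) + sqrt(2)*cos(4*z)/4


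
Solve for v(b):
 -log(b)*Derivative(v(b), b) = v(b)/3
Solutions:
 v(b) = C1*exp(-li(b)/3)


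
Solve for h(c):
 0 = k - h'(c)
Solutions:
 h(c) = C1 + c*k


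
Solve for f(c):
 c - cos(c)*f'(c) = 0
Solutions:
 f(c) = C1 + Integral(c/cos(c), c)


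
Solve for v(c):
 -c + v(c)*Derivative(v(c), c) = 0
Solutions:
 v(c) = -sqrt(C1 + c^2)
 v(c) = sqrt(C1 + c^2)


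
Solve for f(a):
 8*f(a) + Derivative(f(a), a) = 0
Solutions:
 f(a) = C1*exp(-8*a)


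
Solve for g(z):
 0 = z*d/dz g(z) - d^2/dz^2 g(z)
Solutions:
 g(z) = C1 + C2*erfi(sqrt(2)*z/2)


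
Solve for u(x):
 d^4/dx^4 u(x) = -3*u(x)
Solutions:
 u(x) = (C1*sin(sqrt(2)*3^(1/4)*x/2) + C2*cos(sqrt(2)*3^(1/4)*x/2))*exp(-sqrt(2)*3^(1/4)*x/2) + (C3*sin(sqrt(2)*3^(1/4)*x/2) + C4*cos(sqrt(2)*3^(1/4)*x/2))*exp(sqrt(2)*3^(1/4)*x/2)


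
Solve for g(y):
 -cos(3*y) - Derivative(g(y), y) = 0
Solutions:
 g(y) = C1 - sin(3*y)/3


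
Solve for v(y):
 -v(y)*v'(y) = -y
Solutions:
 v(y) = -sqrt(C1 + y^2)
 v(y) = sqrt(C1 + y^2)


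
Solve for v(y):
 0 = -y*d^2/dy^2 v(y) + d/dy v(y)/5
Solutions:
 v(y) = C1 + C2*y^(6/5)


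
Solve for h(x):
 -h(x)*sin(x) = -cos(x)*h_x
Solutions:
 h(x) = C1/cos(x)


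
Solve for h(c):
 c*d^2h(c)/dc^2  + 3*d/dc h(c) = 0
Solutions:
 h(c) = C1 + C2/c^2


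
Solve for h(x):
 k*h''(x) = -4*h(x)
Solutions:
 h(x) = C1*exp(-2*x*sqrt(-1/k)) + C2*exp(2*x*sqrt(-1/k))


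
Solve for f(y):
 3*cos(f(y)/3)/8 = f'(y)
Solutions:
 -3*y/8 - 3*log(sin(f(y)/3) - 1)/2 + 3*log(sin(f(y)/3) + 1)/2 = C1


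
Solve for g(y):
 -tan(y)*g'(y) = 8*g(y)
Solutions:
 g(y) = C1/sin(y)^8


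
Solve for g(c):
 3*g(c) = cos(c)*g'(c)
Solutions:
 g(c) = C1*(sin(c) + 1)^(3/2)/(sin(c) - 1)^(3/2)


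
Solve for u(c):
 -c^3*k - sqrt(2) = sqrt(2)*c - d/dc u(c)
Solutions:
 u(c) = C1 + c^4*k/4 + sqrt(2)*c^2/2 + sqrt(2)*c


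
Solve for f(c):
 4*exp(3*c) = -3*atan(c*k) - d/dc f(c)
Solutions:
 f(c) = C1 - 3*Piecewise((c*atan(c*k) - log(c^2*k^2 + 1)/(2*k), Ne(k, 0)), (0, True)) - 4*exp(3*c)/3


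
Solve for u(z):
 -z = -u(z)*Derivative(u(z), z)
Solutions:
 u(z) = -sqrt(C1 + z^2)
 u(z) = sqrt(C1 + z^2)


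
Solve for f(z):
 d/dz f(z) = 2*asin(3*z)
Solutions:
 f(z) = C1 + 2*z*asin(3*z) + 2*sqrt(1 - 9*z^2)/3


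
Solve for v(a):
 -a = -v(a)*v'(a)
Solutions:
 v(a) = -sqrt(C1 + a^2)
 v(a) = sqrt(C1 + a^2)


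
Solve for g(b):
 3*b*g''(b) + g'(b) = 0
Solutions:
 g(b) = C1 + C2*b^(2/3)


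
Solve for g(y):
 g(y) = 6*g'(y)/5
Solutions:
 g(y) = C1*exp(5*y/6)


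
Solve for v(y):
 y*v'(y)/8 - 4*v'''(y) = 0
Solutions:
 v(y) = C1 + Integral(C2*airyai(2^(1/3)*y/4) + C3*airybi(2^(1/3)*y/4), y)


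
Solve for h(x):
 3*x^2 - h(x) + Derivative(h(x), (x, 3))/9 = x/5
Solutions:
 h(x) = C3*exp(3^(2/3)*x) + 3*x^2 - x/5 + (C1*sin(3*3^(1/6)*x/2) + C2*cos(3*3^(1/6)*x/2))*exp(-3^(2/3)*x/2)


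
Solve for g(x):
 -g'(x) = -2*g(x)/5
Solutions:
 g(x) = C1*exp(2*x/5)


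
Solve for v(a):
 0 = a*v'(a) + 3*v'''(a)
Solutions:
 v(a) = C1 + Integral(C2*airyai(-3^(2/3)*a/3) + C3*airybi(-3^(2/3)*a/3), a)


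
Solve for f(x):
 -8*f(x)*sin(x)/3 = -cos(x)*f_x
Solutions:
 f(x) = C1/cos(x)^(8/3)


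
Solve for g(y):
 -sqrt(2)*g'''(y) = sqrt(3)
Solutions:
 g(y) = C1 + C2*y + C3*y^2 - sqrt(6)*y^3/12


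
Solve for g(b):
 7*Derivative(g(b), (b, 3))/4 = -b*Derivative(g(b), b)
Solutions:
 g(b) = C1 + Integral(C2*airyai(-14^(2/3)*b/7) + C3*airybi(-14^(2/3)*b/7), b)


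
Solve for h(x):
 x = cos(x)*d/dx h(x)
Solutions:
 h(x) = C1 + Integral(x/cos(x), x)


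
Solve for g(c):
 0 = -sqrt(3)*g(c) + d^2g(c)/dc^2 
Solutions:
 g(c) = C1*exp(-3^(1/4)*c) + C2*exp(3^(1/4)*c)


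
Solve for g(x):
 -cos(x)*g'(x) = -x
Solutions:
 g(x) = C1 + Integral(x/cos(x), x)


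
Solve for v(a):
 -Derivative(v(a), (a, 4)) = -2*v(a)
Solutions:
 v(a) = C1*exp(-2^(1/4)*a) + C2*exp(2^(1/4)*a) + C3*sin(2^(1/4)*a) + C4*cos(2^(1/4)*a)


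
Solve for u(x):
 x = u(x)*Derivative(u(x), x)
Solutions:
 u(x) = -sqrt(C1 + x^2)
 u(x) = sqrt(C1 + x^2)


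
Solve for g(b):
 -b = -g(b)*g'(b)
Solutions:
 g(b) = -sqrt(C1 + b^2)
 g(b) = sqrt(C1 + b^2)


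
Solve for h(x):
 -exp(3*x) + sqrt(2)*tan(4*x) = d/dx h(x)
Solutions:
 h(x) = C1 - exp(3*x)/3 - sqrt(2)*log(cos(4*x))/4


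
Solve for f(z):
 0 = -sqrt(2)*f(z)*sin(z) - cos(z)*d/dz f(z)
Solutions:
 f(z) = C1*cos(z)^(sqrt(2))


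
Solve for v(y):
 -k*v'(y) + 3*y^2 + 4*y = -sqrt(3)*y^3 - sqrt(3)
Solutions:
 v(y) = C1 + sqrt(3)*y^4/(4*k) + y^3/k + 2*y^2/k + sqrt(3)*y/k


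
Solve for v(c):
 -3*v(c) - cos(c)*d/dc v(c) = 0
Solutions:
 v(c) = C1*(sin(c) - 1)^(3/2)/(sin(c) + 1)^(3/2)


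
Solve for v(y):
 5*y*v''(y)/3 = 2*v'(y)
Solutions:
 v(y) = C1 + C2*y^(11/5)


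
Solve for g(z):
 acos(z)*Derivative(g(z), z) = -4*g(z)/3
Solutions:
 g(z) = C1*exp(-4*Integral(1/acos(z), z)/3)


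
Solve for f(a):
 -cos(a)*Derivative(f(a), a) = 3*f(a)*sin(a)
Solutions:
 f(a) = C1*cos(a)^3


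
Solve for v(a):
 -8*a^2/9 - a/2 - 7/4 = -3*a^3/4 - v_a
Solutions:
 v(a) = C1 - 3*a^4/16 + 8*a^3/27 + a^2/4 + 7*a/4


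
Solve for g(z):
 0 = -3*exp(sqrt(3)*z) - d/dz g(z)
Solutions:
 g(z) = C1 - sqrt(3)*exp(sqrt(3)*z)


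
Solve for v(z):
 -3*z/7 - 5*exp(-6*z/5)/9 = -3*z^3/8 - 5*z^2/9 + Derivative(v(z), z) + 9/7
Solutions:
 v(z) = C1 + 3*z^4/32 + 5*z^3/27 - 3*z^2/14 - 9*z/7 + 25*exp(-6*z/5)/54


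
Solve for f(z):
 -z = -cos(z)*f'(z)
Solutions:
 f(z) = C1 + Integral(z/cos(z), z)


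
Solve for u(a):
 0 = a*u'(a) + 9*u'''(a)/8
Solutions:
 u(a) = C1 + Integral(C2*airyai(-2*3^(1/3)*a/3) + C3*airybi(-2*3^(1/3)*a/3), a)


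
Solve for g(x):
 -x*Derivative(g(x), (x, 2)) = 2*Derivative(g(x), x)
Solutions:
 g(x) = C1 + C2/x


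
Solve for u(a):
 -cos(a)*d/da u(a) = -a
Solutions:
 u(a) = C1 + Integral(a/cos(a), a)


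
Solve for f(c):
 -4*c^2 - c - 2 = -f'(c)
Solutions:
 f(c) = C1 + 4*c^3/3 + c^2/2 + 2*c


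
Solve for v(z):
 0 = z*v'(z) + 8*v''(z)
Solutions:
 v(z) = C1 + C2*erf(z/4)


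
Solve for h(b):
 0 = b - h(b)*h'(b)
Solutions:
 h(b) = -sqrt(C1 + b^2)
 h(b) = sqrt(C1 + b^2)


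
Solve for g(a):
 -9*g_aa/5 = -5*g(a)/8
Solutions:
 g(a) = C1*exp(-5*sqrt(2)*a/12) + C2*exp(5*sqrt(2)*a/12)


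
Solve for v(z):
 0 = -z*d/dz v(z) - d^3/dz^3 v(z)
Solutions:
 v(z) = C1 + Integral(C2*airyai(-z) + C3*airybi(-z), z)


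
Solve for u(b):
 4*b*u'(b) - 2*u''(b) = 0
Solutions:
 u(b) = C1 + C2*erfi(b)


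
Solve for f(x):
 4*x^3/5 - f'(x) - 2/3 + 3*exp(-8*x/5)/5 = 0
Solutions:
 f(x) = C1 + x^4/5 - 2*x/3 - 3*exp(-8*x/5)/8


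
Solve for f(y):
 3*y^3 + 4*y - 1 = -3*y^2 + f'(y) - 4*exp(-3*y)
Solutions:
 f(y) = C1 + 3*y^4/4 + y^3 + 2*y^2 - y - 4*exp(-3*y)/3


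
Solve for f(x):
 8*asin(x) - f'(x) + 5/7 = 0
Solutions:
 f(x) = C1 + 8*x*asin(x) + 5*x/7 + 8*sqrt(1 - x^2)


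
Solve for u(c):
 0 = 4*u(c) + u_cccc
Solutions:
 u(c) = (C1*sin(c) + C2*cos(c))*exp(-c) + (C3*sin(c) + C4*cos(c))*exp(c)


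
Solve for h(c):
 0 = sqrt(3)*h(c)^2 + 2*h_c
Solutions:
 h(c) = 2/(C1 + sqrt(3)*c)


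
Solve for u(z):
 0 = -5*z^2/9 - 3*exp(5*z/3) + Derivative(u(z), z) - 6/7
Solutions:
 u(z) = C1 + 5*z^3/27 + 6*z/7 + 9*exp(5*z/3)/5


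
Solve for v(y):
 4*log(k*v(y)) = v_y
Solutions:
 li(k*v(y))/k = C1 + 4*y


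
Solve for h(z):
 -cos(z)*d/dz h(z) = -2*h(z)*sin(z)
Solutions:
 h(z) = C1/cos(z)^2


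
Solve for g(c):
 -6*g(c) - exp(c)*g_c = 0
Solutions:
 g(c) = C1*exp(6*exp(-c))


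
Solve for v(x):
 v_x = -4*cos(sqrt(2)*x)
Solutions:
 v(x) = C1 - 2*sqrt(2)*sin(sqrt(2)*x)


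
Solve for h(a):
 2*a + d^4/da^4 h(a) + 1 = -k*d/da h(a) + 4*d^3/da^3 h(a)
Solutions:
 h(a) = C1 + C2*exp(a*(-(27*k/2 + sqrt((27*k - 128)^2 - 16384)/2 - 64)^(1/3) + 4 - 16/(27*k/2 + sqrt((27*k - 128)^2 - 16384)/2 - 64)^(1/3))/3) + C3*exp(a*((27*k/2 + sqrt((27*k - 128)^2 - 16384)/2 - 64)^(1/3) - sqrt(3)*I*(27*k/2 + sqrt((27*k - 128)^2 - 16384)/2 - 64)^(1/3) + 8 - 64/((-1 + sqrt(3)*I)*(27*k/2 + sqrt((27*k - 128)^2 - 16384)/2 - 64)^(1/3)))/6) + C4*exp(a*((27*k/2 + sqrt((27*k - 128)^2 - 16384)/2 - 64)^(1/3) + sqrt(3)*I*(27*k/2 + sqrt((27*k - 128)^2 - 16384)/2 - 64)^(1/3) + 8 + 64/((1 + sqrt(3)*I)*(27*k/2 + sqrt((27*k - 128)^2 - 16384)/2 - 64)^(1/3)))/6) - a^2/k - a/k


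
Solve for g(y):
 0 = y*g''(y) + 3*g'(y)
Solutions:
 g(y) = C1 + C2/y^2


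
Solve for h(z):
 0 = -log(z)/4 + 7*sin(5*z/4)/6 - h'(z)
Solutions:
 h(z) = C1 - z*log(z)/4 + z/4 - 14*cos(5*z/4)/15


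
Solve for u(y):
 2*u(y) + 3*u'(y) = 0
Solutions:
 u(y) = C1*exp(-2*y/3)


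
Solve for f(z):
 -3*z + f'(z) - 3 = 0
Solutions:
 f(z) = C1 + 3*z^2/2 + 3*z


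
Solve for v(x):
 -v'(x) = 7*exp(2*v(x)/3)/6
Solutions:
 v(x) = 3*log(-sqrt(-1/(C1 - 7*x))) + 3*log(3)
 v(x) = 3*log(-1/(C1 - 7*x))/2 + 3*log(3)


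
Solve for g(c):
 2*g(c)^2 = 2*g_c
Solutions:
 g(c) = -1/(C1 + c)


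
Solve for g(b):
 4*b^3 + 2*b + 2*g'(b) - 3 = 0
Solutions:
 g(b) = C1 - b^4/2 - b^2/2 + 3*b/2


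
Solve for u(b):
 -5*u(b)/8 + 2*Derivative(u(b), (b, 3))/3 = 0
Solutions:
 u(b) = C3*exp(15^(1/3)*2^(2/3)*b/4) + (C1*sin(2^(2/3)*3^(5/6)*5^(1/3)*b/8) + C2*cos(2^(2/3)*3^(5/6)*5^(1/3)*b/8))*exp(-15^(1/3)*2^(2/3)*b/8)


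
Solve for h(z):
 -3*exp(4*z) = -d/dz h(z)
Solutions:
 h(z) = C1 + 3*exp(4*z)/4


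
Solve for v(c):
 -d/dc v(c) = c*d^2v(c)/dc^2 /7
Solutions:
 v(c) = C1 + C2/c^6


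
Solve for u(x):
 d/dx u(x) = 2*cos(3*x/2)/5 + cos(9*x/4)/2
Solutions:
 u(x) = C1 + 4*sin(3*x/2)/15 + 2*sin(9*x/4)/9


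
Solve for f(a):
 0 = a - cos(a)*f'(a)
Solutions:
 f(a) = C1 + Integral(a/cos(a), a)


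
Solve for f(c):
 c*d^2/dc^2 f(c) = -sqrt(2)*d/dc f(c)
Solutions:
 f(c) = C1 + C2*c^(1 - sqrt(2))


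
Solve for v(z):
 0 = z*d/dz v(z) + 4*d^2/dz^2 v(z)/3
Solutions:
 v(z) = C1 + C2*erf(sqrt(6)*z/4)


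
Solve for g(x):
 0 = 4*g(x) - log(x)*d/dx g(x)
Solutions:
 g(x) = C1*exp(4*li(x))


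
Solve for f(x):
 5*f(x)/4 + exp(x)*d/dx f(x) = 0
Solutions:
 f(x) = C1*exp(5*exp(-x)/4)


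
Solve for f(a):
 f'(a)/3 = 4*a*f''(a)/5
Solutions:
 f(a) = C1 + C2*a^(17/12)


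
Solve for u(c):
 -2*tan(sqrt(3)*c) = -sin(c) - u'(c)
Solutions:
 u(c) = C1 - 2*sqrt(3)*log(cos(sqrt(3)*c))/3 + cos(c)


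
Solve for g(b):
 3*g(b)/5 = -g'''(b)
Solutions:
 g(b) = C3*exp(-3^(1/3)*5^(2/3)*b/5) + (C1*sin(3^(5/6)*5^(2/3)*b/10) + C2*cos(3^(5/6)*5^(2/3)*b/10))*exp(3^(1/3)*5^(2/3)*b/10)


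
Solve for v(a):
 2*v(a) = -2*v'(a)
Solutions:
 v(a) = C1*exp(-a)


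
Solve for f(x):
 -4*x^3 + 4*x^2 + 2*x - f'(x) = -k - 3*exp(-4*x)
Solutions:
 f(x) = C1 + k*x - x^4 + 4*x^3/3 + x^2 - 3*exp(-4*x)/4


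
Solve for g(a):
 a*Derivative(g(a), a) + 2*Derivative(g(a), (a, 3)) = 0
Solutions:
 g(a) = C1 + Integral(C2*airyai(-2^(2/3)*a/2) + C3*airybi(-2^(2/3)*a/2), a)


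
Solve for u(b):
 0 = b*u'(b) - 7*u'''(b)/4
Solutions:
 u(b) = C1 + Integral(C2*airyai(14^(2/3)*b/7) + C3*airybi(14^(2/3)*b/7), b)


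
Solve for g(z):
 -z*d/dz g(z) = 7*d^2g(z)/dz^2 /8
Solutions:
 g(z) = C1 + C2*erf(2*sqrt(7)*z/7)


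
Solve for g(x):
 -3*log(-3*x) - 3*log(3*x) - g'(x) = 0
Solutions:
 g(x) = C1 - 6*x*log(x) + 3*x*(-2*log(3) + 2 - I*pi)


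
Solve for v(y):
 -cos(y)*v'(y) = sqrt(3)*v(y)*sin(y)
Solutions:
 v(y) = C1*cos(y)^(sqrt(3))


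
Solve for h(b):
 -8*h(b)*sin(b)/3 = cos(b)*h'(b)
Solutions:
 h(b) = C1*cos(b)^(8/3)


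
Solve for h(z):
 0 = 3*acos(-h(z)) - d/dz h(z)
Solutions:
 Integral(1/acos(-_y), (_y, h(z))) = C1 + 3*z


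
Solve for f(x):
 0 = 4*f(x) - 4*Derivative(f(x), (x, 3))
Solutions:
 f(x) = C3*exp(x) + (C1*sin(sqrt(3)*x/2) + C2*cos(sqrt(3)*x/2))*exp(-x/2)


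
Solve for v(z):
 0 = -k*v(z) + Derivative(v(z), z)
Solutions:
 v(z) = C1*exp(k*z)


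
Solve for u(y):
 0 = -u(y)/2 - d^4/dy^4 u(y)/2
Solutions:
 u(y) = (C1*sin(sqrt(2)*y/2) + C2*cos(sqrt(2)*y/2))*exp(-sqrt(2)*y/2) + (C3*sin(sqrt(2)*y/2) + C4*cos(sqrt(2)*y/2))*exp(sqrt(2)*y/2)


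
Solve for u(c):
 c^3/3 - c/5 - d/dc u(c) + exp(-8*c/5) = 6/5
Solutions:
 u(c) = C1 + c^4/12 - c^2/10 - 6*c/5 - 5*exp(-8*c/5)/8


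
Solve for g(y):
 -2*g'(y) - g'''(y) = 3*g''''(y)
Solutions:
 g(y) = C1 + C4*exp(-y) + (C2*sin(sqrt(5)*y/3) + C3*cos(sqrt(5)*y/3))*exp(y/3)


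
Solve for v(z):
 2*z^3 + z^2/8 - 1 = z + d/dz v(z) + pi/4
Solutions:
 v(z) = C1 + z^4/2 + z^3/24 - z^2/2 - z - pi*z/4


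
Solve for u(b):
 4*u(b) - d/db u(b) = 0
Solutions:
 u(b) = C1*exp(4*b)


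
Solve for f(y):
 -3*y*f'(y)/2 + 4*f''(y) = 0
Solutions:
 f(y) = C1 + C2*erfi(sqrt(3)*y/4)


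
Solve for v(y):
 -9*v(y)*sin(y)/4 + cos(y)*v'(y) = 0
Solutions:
 v(y) = C1/cos(y)^(9/4)


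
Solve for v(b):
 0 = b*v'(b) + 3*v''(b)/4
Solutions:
 v(b) = C1 + C2*erf(sqrt(6)*b/3)


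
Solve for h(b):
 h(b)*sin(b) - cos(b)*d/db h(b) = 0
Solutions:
 h(b) = C1/cos(b)


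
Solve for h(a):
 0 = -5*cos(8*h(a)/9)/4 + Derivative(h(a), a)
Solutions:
 -5*a/4 - 9*log(sin(8*h(a)/9) - 1)/16 + 9*log(sin(8*h(a)/9) + 1)/16 = C1


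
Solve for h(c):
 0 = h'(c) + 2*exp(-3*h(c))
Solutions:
 h(c) = log(C1 - 6*c)/3
 h(c) = log((-3^(1/3) - 3^(5/6)*I)*(C1 - 2*c)^(1/3)/2)
 h(c) = log((-3^(1/3) + 3^(5/6)*I)*(C1 - 2*c)^(1/3)/2)


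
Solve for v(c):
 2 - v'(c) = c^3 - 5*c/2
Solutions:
 v(c) = C1 - c^4/4 + 5*c^2/4 + 2*c


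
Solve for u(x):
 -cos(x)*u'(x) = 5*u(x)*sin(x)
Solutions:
 u(x) = C1*cos(x)^5


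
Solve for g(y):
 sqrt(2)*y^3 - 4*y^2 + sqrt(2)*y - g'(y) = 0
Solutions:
 g(y) = C1 + sqrt(2)*y^4/4 - 4*y^3/3 + sqrt(2)*y^2/2


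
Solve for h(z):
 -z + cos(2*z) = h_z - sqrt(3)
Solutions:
 h(z) = C1 - z^2/2 + sqrt(3)*z + sin(2*z)/2


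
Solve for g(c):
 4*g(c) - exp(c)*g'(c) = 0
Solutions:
 g(c) = C1*exp(-4*exp(-c))


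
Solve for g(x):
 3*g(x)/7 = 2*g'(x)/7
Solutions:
 g(x) = C1*exp(3*x/2)


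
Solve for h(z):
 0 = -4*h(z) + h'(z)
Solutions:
 h(z) = C1*exp(4*z)


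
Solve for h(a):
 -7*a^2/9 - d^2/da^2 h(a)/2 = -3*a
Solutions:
 h(a) = C1 + C2*a - 7*a^4/54 + a^3


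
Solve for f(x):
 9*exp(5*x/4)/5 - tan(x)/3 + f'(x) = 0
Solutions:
 f(x) = C1 - 36*exp(5*x/4)/25 - log(cos(x))/3


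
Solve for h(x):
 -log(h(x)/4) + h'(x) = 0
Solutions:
 Integral(1/(-log(_y) + 2*log(2)), (_y, h(x))) = C1 - x


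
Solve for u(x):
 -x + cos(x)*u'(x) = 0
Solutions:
 u(x) = C1 + Integral(x/cos(x), x)


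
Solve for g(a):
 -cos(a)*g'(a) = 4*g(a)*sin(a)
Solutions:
 g(a) = C1*cos(a)^4


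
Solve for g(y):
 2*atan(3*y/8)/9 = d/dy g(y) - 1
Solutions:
 g(y) = C1 + 2*y*atan(3*y/8)/9 + y - 8*log(9*y^2 + 64)/27


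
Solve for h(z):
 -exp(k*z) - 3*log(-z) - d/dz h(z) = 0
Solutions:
 h(z) = C1 - 3*z*log(-z) + 3*z + Piecewise((-exp(k*z)/k, Ne(k, 0)), (-z, True))


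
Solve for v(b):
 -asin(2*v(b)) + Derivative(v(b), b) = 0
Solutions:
 Integral(1/asin(2*_y), (_y, v(b))) = C1 + b


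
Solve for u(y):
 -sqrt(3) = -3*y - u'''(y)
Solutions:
 u(y) = C1 + C2*y + C3*y^2 - y^4/8 + sqrt(3)*y^3/6


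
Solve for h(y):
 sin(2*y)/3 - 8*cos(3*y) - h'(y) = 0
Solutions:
 h(y) = C1 - 8*sin(3*y)/3 - cos(2*y)/6


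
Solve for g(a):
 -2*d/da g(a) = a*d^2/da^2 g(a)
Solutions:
 g(a) = C1 + C2/a


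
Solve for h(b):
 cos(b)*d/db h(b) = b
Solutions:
 h(b) = C1 + Integral(b/cos(b), b)


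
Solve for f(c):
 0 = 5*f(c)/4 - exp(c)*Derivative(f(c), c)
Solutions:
 f(c) = C1*exp(-5*exp(-c)/4)


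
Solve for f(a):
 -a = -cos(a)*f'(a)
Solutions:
 f(a) = C1 + Integral(a/cos(a), a)


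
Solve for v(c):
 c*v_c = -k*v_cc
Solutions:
 v(c) = C1 + C2*sqrt(k)*erf(sqrt(2)*c*sqrt(1/k)/2)


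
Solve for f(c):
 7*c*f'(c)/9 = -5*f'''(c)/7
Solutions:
 f(c) = C1 + Integral(C2*airyai(-7^(2/3)*75^(1/3)*c/15) + C3*airybi(-7^(2/3)*75^(1/3)*c/15), c)


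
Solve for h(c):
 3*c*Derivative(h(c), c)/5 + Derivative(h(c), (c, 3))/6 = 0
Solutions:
 h(c) = C1 + Integral(C2*airyai(-18^(1/3)*5^(2/3)*c/5) + C3*airybi(-18^(1/3)*5^(2/3)*c/5), c)


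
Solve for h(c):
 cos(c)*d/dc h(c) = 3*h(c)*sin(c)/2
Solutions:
 h(c) = C1/cos(c)^(3/2)


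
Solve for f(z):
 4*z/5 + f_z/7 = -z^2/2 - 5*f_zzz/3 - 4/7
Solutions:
 f(z) = C1 + C2*sin(sqrt(105)*z/35) + C3*cos(sqrt(105)*z/35) - 7*z^3/6 - 14*z^2/5 + 233*z/3


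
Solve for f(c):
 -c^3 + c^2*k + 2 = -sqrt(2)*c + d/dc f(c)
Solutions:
 f(c) = C1 - c^4/4 + c^3*k/3 + sqrt(2)*c^2/2 + 2*c


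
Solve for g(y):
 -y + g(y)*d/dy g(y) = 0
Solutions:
 g(y) = -sqrt(C1 + y^2)
 g(y) = sqrt(C1 + y^2)


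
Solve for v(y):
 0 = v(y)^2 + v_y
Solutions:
 v(y) = 1/(C1 + y)


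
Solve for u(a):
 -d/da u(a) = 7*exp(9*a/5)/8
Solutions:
 u(a) = C1 - 35*exp(9*a/5)/72


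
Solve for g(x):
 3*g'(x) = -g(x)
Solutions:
 g(x) = C1*exp(-x/3)


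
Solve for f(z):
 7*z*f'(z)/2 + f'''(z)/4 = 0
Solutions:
 f(z) = C1 + Integral(C2*airyai(-14^(1/3)*z) + C3*airybi(-14^(1/3)*z), z)


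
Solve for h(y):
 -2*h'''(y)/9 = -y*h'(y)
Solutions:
 h(y) = C1 + Integral(C2*airyai(6^(2/3)*y/2) + C3*airybi(6^(2/3)*y/2), y)
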